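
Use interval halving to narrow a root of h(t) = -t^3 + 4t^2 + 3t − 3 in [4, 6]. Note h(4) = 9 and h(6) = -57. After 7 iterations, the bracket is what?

midpoint 5: h = -13 < 0 → [4, 5]
midpoint 4.5: h = 0.375 > 0 → [4.5, 5]
midpoint 4.75: h = -5.671875 < 0 → [4.5, 4.75]
midpoint 4.625: h = -2.4941 < 0 → [4.5, 4.625]
midpoint 4.5625: h = -1.0217 < 0 → [4.5, 4.5625]
midpoint 4.53125: h = -0.314 < 0 → [4.5, 4.53125]
midpoint 4.515625: h = 0.0328 > 0 → [4.515625, 4.53125]

[4.515625, 4.53125]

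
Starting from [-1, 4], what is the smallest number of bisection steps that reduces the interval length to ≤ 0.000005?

20

Width after n steps is 5/2^n. Need 2^n ≥ 5/0.000005 = 1000000.
2^19 = 524288 < 1000000 ≤ 2^20 = 1048576, so n = 20.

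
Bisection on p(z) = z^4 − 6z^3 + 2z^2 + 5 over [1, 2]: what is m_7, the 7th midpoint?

1.1640625

m = 1.5, p(m) = -5.6875 (−); new bracket [1, 1.5]
m = 1.25, p(m) = -1.152344 (−); new bracket [1, 1.25]
m = 1.125, p(m) = 0.590088 (+); new bracket [1.125, 1.25]
m = 1.1875, p(m) = -0.2385 (−); new bracket [1.125, 1.1875]
m = 1.15625, p(m) = 0.1863 (+); new bracket [1.15625, 1.1875]
m = 1.171875, p(m) = -0.0234 (−); new bracket [1.15625, 1.171875]
m = 1.1640625, p(m) = 0.0821 (+); new bracket [1.1640625, 1.171875]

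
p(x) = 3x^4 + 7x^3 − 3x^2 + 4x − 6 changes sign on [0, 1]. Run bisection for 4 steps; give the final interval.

p(0.5) = -3.6875 < 0, so the root lies in [0.5, 1]
p(0.75) = -0.785156 < 0, so the root lies in [0.75, 1]
p(0.875) = 1.651123 > 0, so the root lies in [0.75, 0.875]
p(0.8125) = 0.3316 > 0, so the root lies in [0.75, 0.8125]

[0.75, 0.8125]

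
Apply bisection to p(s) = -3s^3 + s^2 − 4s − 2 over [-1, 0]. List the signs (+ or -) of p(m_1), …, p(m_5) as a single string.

midpoint -0.5: p = 0.625 > 0 → [-0.5, 0]
midpoint -0.25: p = -0.890625 < 0 → [-0.5, -0.25]
midpoint -0.375: p = -0.201172 < 0 → [-0.5, -0.375]
midpoint -0.4375: p = 0.1926 > 0 → [-0.4375, -0.375]
midpoint -0.40625: p = -0.0088 < 0 → [-0.4375, -0.40625]

+--+-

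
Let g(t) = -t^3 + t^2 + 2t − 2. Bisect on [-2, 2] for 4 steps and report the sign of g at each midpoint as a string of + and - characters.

g(0) = -2 < 0, so the root lies in [-2, 0]
g(-1) = -2 < 0, so the root lies in [-2, -1]
g(-1.5) = 0.625 > 0, so the root lies in [-1.5, -1]
g(-1.25) = -0.9844 < 0, so the root lies in [-1.5, -1.25]

--+-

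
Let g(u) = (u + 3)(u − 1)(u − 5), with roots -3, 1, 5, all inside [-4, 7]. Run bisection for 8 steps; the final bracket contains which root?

g(1.5) = -7.875 < 0, so the root lies in [1.5, 7]
g(4.25) = -17.671875 < 0, so the root lies in [4.25, 7]
g(5.625) = 24.931641 > 0, so the root lies in [4.25, 5.625]
g(4.9375) = -1.9534 < 0, so the root lies in [4.9375, 5.625]
g(5.28125) = 9.9715 > 0, so the root lies in [4.9375, 5.28125]
g(5.109375) = 3.6449 > 0, so the root lies in [4.9375, 5.109375]
g(5.0234375) = 0.7566 > 0, so the root lies in [4.9375, 5.0234375]
g(4.98046875) = -0.6204 < 0, so the root lies in [4.98046875, 5.0234375]

5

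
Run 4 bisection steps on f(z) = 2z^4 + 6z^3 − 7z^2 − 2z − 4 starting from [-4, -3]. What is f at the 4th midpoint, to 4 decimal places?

m = -3.5, f(m) = -39.875 (−); new bracket [-4, -3.5]
m = -3.75, f(m) = -15.835938 (−); new bracket [-4, -3.75]
m = -3.875, f(m) = 0.465332 (+); new bracket [-3.875, -3.75]
m = -3.8125, f(m) = -8.0713 (−); new bracket [-3.875, -3.8125]

-8.0713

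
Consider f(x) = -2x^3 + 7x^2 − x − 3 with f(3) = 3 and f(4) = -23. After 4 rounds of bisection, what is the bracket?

[3.1875, 3.25]

x = 3.5 gives f = -6.5, negative; keep [3, 3.5]
x = 3.25 gives f = -0.96875, negative; keep [3, 3.25]
x = 3.125 gives f = 1.199219, positive; keep [3.125, 3.25]
x = 3.1875 gives f = 0.1626, positive; keep [3.1875, 3.25]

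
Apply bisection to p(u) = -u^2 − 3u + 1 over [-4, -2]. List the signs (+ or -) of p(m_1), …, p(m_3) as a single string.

+-+

midpoint -3: p = 1 > 0 → [-4, -3]
midpoint -3.5: p = -0.75 < 0 → [-3.5, -3]
midpoint -3.25: p = 0.1875 > 0 → [-3.5, -3.25]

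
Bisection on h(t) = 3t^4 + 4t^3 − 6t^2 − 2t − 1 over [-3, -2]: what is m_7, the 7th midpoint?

m = -2.5, h(m) = 21.1875 (+); new bracket [-2.5, -2]
m = -2.25, h(m) = 4.449219 (+); new bracket [-2.25, -2]
m = -2.125, h(m) = -1.053955 (−); new bracket [-2.25, -2.125]
m = -2.1875, h(m) = 1.4871 (+); new bracket [-2.1875, -2.125]
m = -2.15625, h(m) = 0.166 (+); new bracket [-2.15625, -2.125]
m = -2.140625, h(m) = -0.4564 (−); new bracket [-2.15625, -2.140625]
m = -2.1484375, h(m) = -0.1483 (−); new bracket [-2.15625, -2.1484375]

-2.1484375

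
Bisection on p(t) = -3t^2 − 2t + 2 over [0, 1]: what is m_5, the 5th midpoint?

0.53125

m = 0.5, p(m) = 0.25 (+); new bracket [0.5, 1]
m = 0.75, p(m) = -1.1875 (−); new bracket [0.5, 0.75]
m = 0.625, p(m) = -0.421875 (−); new bracket [0.5, 0.625]
m = 0.5625, p(m) = -0.0742 (−); new bracket [0.5, 0.5625]
m = 0.53125, p(m) = 0.0908 (+); new bracket [0.53125, 0.5625]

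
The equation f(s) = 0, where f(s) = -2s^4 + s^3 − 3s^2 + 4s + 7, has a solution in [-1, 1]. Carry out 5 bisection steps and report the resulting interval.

[-0.875, -0.8125]

s = 0 gives f = 7, positive; keep [-1, 0]
s = -0.5 gives f = 4, positive; keep [-1, -0.5]
s = -0.75 gives f = 1.257812, positive; keep [-1, -0.75]
s = -0.875 gives f = -0.6392, negative; keep [-0.875, -0.75]
s = -0.8125 gives f = 0.3615, positive; keep [-0.875, -0.8125]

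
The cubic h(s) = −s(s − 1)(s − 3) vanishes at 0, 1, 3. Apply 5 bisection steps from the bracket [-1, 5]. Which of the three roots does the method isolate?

h(2) = 2 > 0, so the root lies in [2, 5]
h(3.5) = -4.375 < 0, so the root lies in [2, 3.5]
h(2.75) = 1.203125 > 0, so the root lies in [2.75, 3.5]
h(3.125) = -0.8301 < 0, so the root lies in [2.75, 3.125]
h(2.9375) = 0.3557 > 0, so the root lies in [2.9375, 3.125]

3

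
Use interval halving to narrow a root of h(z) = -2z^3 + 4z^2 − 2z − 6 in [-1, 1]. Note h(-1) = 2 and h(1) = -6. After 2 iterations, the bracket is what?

[-1, -0.5]

midpoint 0: h = -6 < 0 → [-1, 0]
midpoint -0.5: h = -3.75 < 0 → [-1, -0.5]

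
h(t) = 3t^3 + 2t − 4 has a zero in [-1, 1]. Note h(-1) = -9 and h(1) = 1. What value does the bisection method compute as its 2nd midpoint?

0.5

t = 0 gives h = -4, negative; keep [0, 1]
t = 0.5 gives h = -2.625, negative; keep [0.5, 1]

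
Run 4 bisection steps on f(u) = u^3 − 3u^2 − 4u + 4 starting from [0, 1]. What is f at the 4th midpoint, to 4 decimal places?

u = 0.5 gives f = 1.375, positive; keep [0.5, 1]
u = 0.75 gives f = -0.265625, negative; keep [0.5, 0.75]
u = 0.625 gives f = 0.572266, positive; keep [0.625, 0.75]
u = 0.6875 gives f = 0.157, positive; keep [0.6875, 0.75]

0.1570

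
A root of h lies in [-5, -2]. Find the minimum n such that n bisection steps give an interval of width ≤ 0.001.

12

Width after n steps is 3/2^n. Need 2^n ≥ 3/0.001 = 3000.
2^11 = 2048 < 3000 ≤ 2^12 = 4096, so n = 12.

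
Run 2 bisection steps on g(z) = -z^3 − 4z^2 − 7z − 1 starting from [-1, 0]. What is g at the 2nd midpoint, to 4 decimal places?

0.5156

midpoint -0.5: g = 1.625 > 0 → [-0.5, 0]
midpoint -0.25: g = 0.515625 > 0 → [-0.25, 0]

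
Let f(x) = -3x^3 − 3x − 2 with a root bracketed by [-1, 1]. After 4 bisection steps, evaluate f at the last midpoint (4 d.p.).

0.6074

x = 0 gives f = -2, negative; keep [-1, 0]
x = -0.5 gives f = -0.125, negative; keep [-1, -0.5]
x = -0.75 gives f = 1.515625, positive; keep [-0.75, -0.5]
x = -0.625 gives f = 0.6074, positive; keep [-0.625, -0.5]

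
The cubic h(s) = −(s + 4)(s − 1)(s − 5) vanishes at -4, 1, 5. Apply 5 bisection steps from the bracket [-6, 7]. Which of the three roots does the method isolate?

-4

m = 0.5, h(m) = -10.125 (−); new bracket [-6, 0.5]
m = -2.75, h(m) = -36.328125 (−); new bracket [-6, -2.75]
m = -4.375, h(m) = 18.896484 (+); new bracket [-4.375, -2.75]
m = -3.5625, h(m) = -17.0916 (−); new bracket [-4.375, -3.5625]
m = -3.96875, h(m) = -1.3926 (−); new bracket [-4.375, -3.96875]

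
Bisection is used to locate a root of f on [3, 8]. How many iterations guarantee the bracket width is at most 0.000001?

23

Width after n steps is 5/2^n. Need 2^n ≥ 5/0.000001 = 5000000.
2^22 = 4194304 < 5000000 ≤ 2^23 = 8388608, so n = 23.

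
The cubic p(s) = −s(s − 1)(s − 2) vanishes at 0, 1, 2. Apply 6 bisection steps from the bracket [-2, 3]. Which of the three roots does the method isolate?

p(0.5) = -0.375 < 0, so the root lies in [-2, 0.5]
p(-0.75) = 3.609375 > 0, so the root lies in [-0.75, 0.5]
p(-0.125) = 0.298828 > 0, so the root lies in [-0.125, 0.5]
p(0.1875) = -0.2761 < 0, so the root lies in [-0.125, 0.1875]
p(0.03125) = -0.0596 < 0, so the root lies in [-0.125, 0.03125]
p(-0.046875) = 0.1004 > 0, so the root lies in [-0.046875, 0.03125]

0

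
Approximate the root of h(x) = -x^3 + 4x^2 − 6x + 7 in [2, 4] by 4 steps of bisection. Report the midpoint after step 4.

2.625

h(3) = -2 < 0, so the root lies in [2, 3]
h(2.5) = 1.375 > 0, so the root lies in [2.5, 3]
h(2.75) = -0.046875 < 0, so the root lies in [2.5, 2.75]
h(2.625) = 0.7246 > 0, so the root lies in [2.625, 2.75]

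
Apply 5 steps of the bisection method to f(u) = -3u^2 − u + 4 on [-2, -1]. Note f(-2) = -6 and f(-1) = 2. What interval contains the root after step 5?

f(-1.5) = -1.25 < 0, so the root lies in [-1.5, -1]
f(-1.25) = 0.5625 > 0, so the root lies in [-1.5, -1.25]
f(-1.375) = -0.296875 < 0, so the root lies in [-1.375, -1.25]
f(-1.3125) = 0.1445 > 0, so the root lies in [-1.375, -1.3125]
f(-1.34375) = -0.0732 < 0, so the root lies in [-1.34375, -1.3125]

[-1.34375, -1.3125]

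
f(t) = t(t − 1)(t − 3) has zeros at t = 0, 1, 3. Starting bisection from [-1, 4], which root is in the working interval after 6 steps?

3

midpoint 1.5: f = -1.125 < 0 → [1.5, 4]
midpoint 2.75: f = -1.203125 < 0 → [2.75, 4]
midpoint 3.375: f = 3.005859 > 0 → [2.75, 3.375]
midpoint 3.0625: f = 0.3948 > 0 → [2.75, 3.0625]
midpoint 2.90625: f = -0.5194 < 0 → [2.90625, 3.0625]
midpoint 2.984375: f = -0.0925 < 0 → [2.984375, 3.0625]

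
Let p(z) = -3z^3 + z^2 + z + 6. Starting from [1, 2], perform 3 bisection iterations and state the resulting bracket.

[1.375, 1.5]

m = 1.5, p(m) = -0.375 (−); new bracket [1, 1.5]
m = 1.25, p(m) = 2.953125 (+); new bracket [1.25, 1.5]
m = 1.375, p(m) = 1.466797 (+); new bracket [1.375, 1.5]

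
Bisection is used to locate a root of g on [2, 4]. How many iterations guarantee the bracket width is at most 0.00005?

16

Width after n steps is 2/2^n. Need 2^n ≥ 2/0.00005 = 40000.
2^15 = 32768 < 40000 ≤ 2^16 = 65536, so n = 16.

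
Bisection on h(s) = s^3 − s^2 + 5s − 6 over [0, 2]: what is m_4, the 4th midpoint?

h(1) = -1 < 0, so the root lies in [1, 2]
h(1.5) = 2.625 > 0, so the root lies in [1, 1.5]
h(1.25) = 0.640625 > 0, so the root lies in [1, 1.25]
h(1.125) = -0.2168 < 0, so the root lies in [1.125, 1.25]

1.125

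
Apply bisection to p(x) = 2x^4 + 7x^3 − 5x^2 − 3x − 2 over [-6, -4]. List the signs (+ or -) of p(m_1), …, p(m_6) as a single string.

x = -5 gives p = 263, positive; keep [-5, -4]
x = -4.5 gives p = 92.5, positive; keep [-4.5, -4]
x = -4.25 gives p = 35.585938, positive; keep [-4.25, -4]
x = -4.125 gives p = 13.0337, positive; keep [-4.125, -4]
x = -4.0625 gives p = 3.096, positive; keep [-4.0625, -4]
x = -4.03125 gives p = -1.5549, negative; keep [-4.0625, -4.03125]

+++++-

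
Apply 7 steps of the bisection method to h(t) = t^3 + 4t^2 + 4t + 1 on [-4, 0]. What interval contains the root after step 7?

t = -2 gives h = 1, positive; keep [-4, -2]
t = -3 gives h = -2, negative; keep [-3, -2]
t = -2.5 gives h = 0.375, positive; keep [-3, -2.5]
t = -2.75 gives h = -0.5469, negative; keep [-2.75, -2.5]
t = -2.625 gives h = -0.0254, negative; keep [-2.625, -2.5]
t = -2.5625 gives h = 0.1892, positive; keep [-2.625, -2.5625]
t = -2.59375 gives h = 0.0856, positive; keep [-2.625, -2.59375]

[-2.625, -2.59375]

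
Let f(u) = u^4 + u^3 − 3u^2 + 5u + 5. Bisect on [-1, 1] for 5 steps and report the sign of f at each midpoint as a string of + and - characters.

++-++

u = 0 gives f = 5, positive; keep [-1, 0]
u = -0.5 gives f = 1.6875, positive; keep [-1, -0.5]
u = -0.75 gives f = -0.542969, negative; keep [-0.75, -0.5]
u = -0.625 gives f = 0.6116, positive; keep [-0.75, -0.625]
u = -0.6875 gives f = 0.043, positive; keep [-0.75, -0.6875]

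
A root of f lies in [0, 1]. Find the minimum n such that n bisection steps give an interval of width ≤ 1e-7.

Width after n steps is 1/2^n. Need 2^n ≥ 1/1e-7 = 10000000.
2^23 = 8388608 < 10000000 ≤ 2^24 = 16777216, so n = 24.

24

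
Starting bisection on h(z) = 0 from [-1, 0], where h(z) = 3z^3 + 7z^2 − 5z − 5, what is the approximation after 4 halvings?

h(-0.5) = -1.125 < 0, so the root lies in [-1, -0.5]
h(-0.75) = 1.421875 > 0, so the root lies in [-0.75, -0.5]
h(-0.625) = 0.126953 > 0, so the root lies in [-0.625, -0.5]
h(-0.5625) = -0.5066 < 0, so the root lies in [-0.625, -0.5625]

-0.5625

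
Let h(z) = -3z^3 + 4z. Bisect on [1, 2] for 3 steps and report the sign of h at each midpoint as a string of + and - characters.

--+

h(1.5) = -4.125 < 0, so the root lies in [1, 1.5]
h(1.25) = -0.859375 < 0, so the root lies in [1, 1.25]
h(1.125) = 0.228516 > 0, so the root lies in [1.125, 1.25]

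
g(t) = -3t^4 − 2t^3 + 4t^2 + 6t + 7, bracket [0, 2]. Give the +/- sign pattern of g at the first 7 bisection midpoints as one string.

++--+--

g(1) = 12 > 0, so the root lies in [1, 2]
g(1.5) = 3.0625 > 0, so the root lies in [1.5, 2]
g(1.75) = -9.105469 < 0, so the root lies in [1.5, 1.75]
g(1.625) = -2.1882 < 0, so the root lies in [1.5, 1.625]
g(1.5625) = 0.6298 > 0, so the root lies in [1.5625, 1.625]
g(1.59375) = -0.7291 < 0, so the root lies in [1.5625, 1.59375]
g(1.578125) = -0.0374 < 0, so the root lies in [1.5625, 1.578125]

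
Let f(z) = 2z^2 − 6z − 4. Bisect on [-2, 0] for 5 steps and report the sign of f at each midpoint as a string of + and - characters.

+-+++

z = -1 gives f = 4, positive; keep [-1, 0]
z = -0.5 gives f = -0.5, negative; keep [-1, -0.5]
z = -0.75 gives f = 1.625, positive; keep [-0.75, -0.5]
z = -0.625 gives f = 0.5312, positive; keep [-0.625, -0.5]
z = -0.5625 gives f = 0.0078, positive; keep [-0.5625, -0.5]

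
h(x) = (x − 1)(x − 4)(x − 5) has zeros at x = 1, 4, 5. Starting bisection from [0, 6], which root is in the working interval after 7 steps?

1

x = 3 gives h = 4, positive; keep [0, 3]
x = 1.5 gives h = 4.375, positive; keep [0, 1.5]
x = 0.75 gives h = -3.453125, negative; keep [0.75, 1.5]
x = 1.125 gives h = 1.3926, positive; keep [0.75, 1.125]
x = 0.9375 gives h = -0.7776, negative; keep [0.9375, 1.125]
x = 1.03125 gives h = 0.3682, positive; keep [0.9375, 1.03125]
x = 0.984375 gives h = -0.1892, negative; keep [0.984375, 1.03125]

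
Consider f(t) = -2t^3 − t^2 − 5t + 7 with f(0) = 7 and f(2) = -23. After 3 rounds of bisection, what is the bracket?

[0.75, 1]

m = 1, f(m) = -1 (−); new bracket [0, 1]
m = 0.5, f(m) = 4 (+); new bracket [0.5, 1]
m = 0.75, f(m) = 1.84375 (+); new bracket [0.75, 1]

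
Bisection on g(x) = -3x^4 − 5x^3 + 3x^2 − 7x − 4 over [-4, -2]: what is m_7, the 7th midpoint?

-2.390625

m = -3, g(m) = -64 (−); new bracket [-3, -2]
m = -2.5, g(m) = -6.8125 (−); new bracket [-2.5, -2]
m = -2.25, g(m) = 7.003906 (+); new bracket [-2.5, -2.25]
m = -2.375, g(m) = 1.0793 (+); new bracket [-2.5, -2.375]
m = -2.4375, g(m) = -2.6033 (−); new bracket [-2.4375, -2.375]
m = -2.40625, g(m) = -0.6984 (−); new bracket [-2.40625, -2.375]
m = -2.390625, g(m) = 0.2061 (+); new bracket [-2.40625, -2.390625]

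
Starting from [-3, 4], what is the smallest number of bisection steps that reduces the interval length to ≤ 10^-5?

20

Width after n steps is 7/2^n. Need 2^n ≥ 7/10^-5 = 700000.
2^19 = 524288 < 700000 ≤ 2^20 = 1048576, so n = 20.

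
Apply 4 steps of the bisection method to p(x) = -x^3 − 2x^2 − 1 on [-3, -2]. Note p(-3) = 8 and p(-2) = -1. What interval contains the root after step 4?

p(-2.5) = 2.125 > 0, so the root lies in [-2.5, -2]
p(-2.25) = 0.265625 > 0, so the root lies in [-2.25, -2]
p(-2.125) = -0.435547 < 0, so the root lies in [-2.25, -2.125]
p(-2.1875) = -0.1028 < 0, so the root lies in [-2.25, -2.1875]

[-2.25, -2.1875]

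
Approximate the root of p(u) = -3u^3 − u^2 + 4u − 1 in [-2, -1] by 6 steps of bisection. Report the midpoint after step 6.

midpoint -1.5: p = 0.875 > 0 → [-1.5, -1]
midpoint -1.25: p = -1.703125 < 0 → [-1.5, -1.25]
midpoint -1.375: p = -0.591797 < 0 → [-1.5, -1.375]
midpoint -1.4375: p = 0.095 > 0 → [-1.4375, -1.375]
midpoint -1.40625: p = -0.2598 < 0 → [-1.4375, -1.40625]
midpoint -1.421875: p = -0.0853 < 0 → [-1.4375, -1.421875]

-1.421875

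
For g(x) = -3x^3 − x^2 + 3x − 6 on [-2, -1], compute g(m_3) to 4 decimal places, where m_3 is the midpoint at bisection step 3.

-0.6426

x = -1.5 gives g = -2.625, negative; keep [-2, -1.5]
x = -1.75 gives g = 1.765625, positive; keep [-1.75, -1.5]
x = -1.625 gives g = -0.642578, negative; keep [-1.75, -1.625]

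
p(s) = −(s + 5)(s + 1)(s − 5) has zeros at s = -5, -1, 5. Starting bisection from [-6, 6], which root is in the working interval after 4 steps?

midpoint 0: p = 25 > 0 → [0, 6]
midpoint 3: p = 64 > 0 → [3, 6]
midpoint 4.5: p = 26.125 > 0 → [4.5, 6]
midpoint 5.25: p = -16.0156 < 0 → [4.5, 5.25]

5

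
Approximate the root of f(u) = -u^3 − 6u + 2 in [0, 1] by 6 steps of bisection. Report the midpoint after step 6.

m = 0.5, f(m) = -1.125 (−); new bracket [0, 0.5]
m = 0.25, f(m) = 0.484375 (+); new bracket [0.25, 0.5]
m = 0.375, f(m) = -0.302734 (−); new bracket [0.25, 0.375]
m = 0.3125, f(m) = 0.0945 (+); new bracket [0.3125, 0.375]
m = 0.34375, f(m) = -0.1031 (−); new bracket [0.3125, 0.34375]
m = 0.328125, f(m) = -0.0041 (−); new bracket [0.3125, 0.328125]

0.328125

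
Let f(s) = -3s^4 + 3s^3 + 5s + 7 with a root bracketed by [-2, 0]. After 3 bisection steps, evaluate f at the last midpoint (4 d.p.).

1.0352

m = -1, f(m) = -4 (−); new bracket [-1, 0]
m = -0.5, f(m) = 3.9375 (+); new bracket [-1, -0.5]
m = -0.75, f(m) = 1.035156 (+); new bracket [-1, -0.75]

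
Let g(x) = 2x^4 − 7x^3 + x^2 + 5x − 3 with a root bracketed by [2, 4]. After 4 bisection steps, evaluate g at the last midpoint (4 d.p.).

m = 3, g(m) = -6 (−); new bracket [3, 4]
m = 3.5, g(m) = 26.75 (+); new bracket [3, 3.5]
m = 3.25, g(m) = 6.648438 (+); new bracket [3, 3.25]
m = 3.125, g(m) = -0.4976 (−); new bracket [3.125, 3.25]

-0.4976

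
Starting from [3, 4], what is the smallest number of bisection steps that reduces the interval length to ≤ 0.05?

Width after n steps is 1/2^n. Need 2^n ≥ 1/0.05 = 20.
2^4 = 16 < 20 ≤ 2^5 = 32, so n = 5.

5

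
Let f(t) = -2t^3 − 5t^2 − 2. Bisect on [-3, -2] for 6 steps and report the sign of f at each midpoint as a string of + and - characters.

-+-++-

f(-2.5) = -2 < 0, so the root lies in [-3, -2.5]
f(-2.75) = 1.78125 > 0, so the root lies in [-2.75, -2.5]
f(-2.625) = -0.277344 < 0, so the root lies in [-2.75, -2.625]
f(-2.6875) = 0.7085 > 0, so the root lies in [-2.6875, -2.625]
f(-2.65625) = 0.2049 > 0, so the root lies in [-2.65625, -2.625]
f(-2.640625) = -0.0389 < 0, so the root lies in [-2.65625, -2.640625]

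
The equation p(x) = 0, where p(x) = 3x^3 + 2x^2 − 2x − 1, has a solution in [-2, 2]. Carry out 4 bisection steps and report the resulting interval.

[0.75, 1]

m = 0, p(m) = -1 (−); new bracket [0, 2]
m = 1, p(m) = 2 (+); new bracket [0, 1]
m = 0.5, p(m) = -1.125 (−); new bracket [0.5, 1]
m = 0.75, p(m) = -0.1094 (−); new bracket [0.75, 1]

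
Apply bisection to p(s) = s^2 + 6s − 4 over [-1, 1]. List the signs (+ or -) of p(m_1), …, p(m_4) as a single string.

m = 0, p(m) = -4 (−); new bracket [0, 1]
m = 0.5, p(m) = -0.75 (−); new bracket [0.5, 1]
m = 0.75, p(m) = 1.0625 (+); new bracket [0.5, 0.75]
m = 0.625, p(m) = 0.1406 (+); new bracket [0.5, 0.625]

--++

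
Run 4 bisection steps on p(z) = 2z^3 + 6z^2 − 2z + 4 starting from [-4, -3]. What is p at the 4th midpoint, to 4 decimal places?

z = -3.5 gives p = -1.25, negative; keep [-3.5, -3]
z = -3.25 gives p = 5.21875, positive; keep [-3.5, -3.25]
z = -3.375 gives p = 2.207031, positive; keep [-3.5, -3.375]
z = -3.4375 gives p = 0.5356, positive; keep [-3.5, -3.4375]

0.5356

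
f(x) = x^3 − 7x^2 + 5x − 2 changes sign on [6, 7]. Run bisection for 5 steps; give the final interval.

m = 6.5, f(m) = 9.375 (+); new bracket [6, 6.5]
m = 6.25, f(m) = -0.046875 (−); new bracket [6.25, 6.5]
m = 6.375, f(m) = 4.474609 (+); new bracket [6.25, 6.375]
m = 6.3125, f(m) = 2.1672 (+); new bracket [6.25, 6.3125]
m = 6.28125, f(m) = 1.0486 (+); new bracket [6.25, 6.28125]

[6.25, 6.28125]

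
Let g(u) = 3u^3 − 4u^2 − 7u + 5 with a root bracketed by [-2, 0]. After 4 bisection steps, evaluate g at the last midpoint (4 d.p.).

-0.7363

u = -1 gives g = 5, positive; keep [-2, -1]
u = -1.5 gives g = -3.625, negative; keep [-1.5, -1]
u = -1.25 gives g = 1.640625, positive; keep [-1.5, -1.25]
u = -1.375 gives g = -0.7363, negative; keep [-1.375, -1.25]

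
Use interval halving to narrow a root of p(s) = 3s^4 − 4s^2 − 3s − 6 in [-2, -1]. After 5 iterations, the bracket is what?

midpoint -1.5: p = 4.6875 > 0 → [-1.5, -1]
midpoint -1.25: p = -1.175781 < 0 → [-1.5, -1.25]
midpoint -1.375: p = 1.285889 > 0 → [-1.375, -1.25]
midpoint -1.3125: p = -0.0505 < 0 → [-1.375, -1.3125]
midpoint -1.34375: p = 0.5899 > 0 → [-1.34375, -1.3125]

[-1.34375, -1.3125]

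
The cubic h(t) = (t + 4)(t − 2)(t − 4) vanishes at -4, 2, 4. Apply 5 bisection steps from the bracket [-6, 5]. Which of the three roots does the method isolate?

midpoint -0.5: h = 39.375 > 0 → [-6, -0.5]
midpoint -3.25: h = 28.546875 > 0 → [-6, -3.25]
midpoint -4.625: h = -35.712891 < 0 → [-4.625, -3.25]
midpoint -3.9375: h = 2.9456 > 0 → [-4.625, -3.9375]
midpoint -4.28125: h = -14.6297 < 0 → [-4.28125, -3.9375]

-4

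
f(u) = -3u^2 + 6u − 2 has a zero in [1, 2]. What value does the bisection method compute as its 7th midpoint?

1.5703125

u = 1.5 gives f = 0.25, positive; keep [1.5, 2]
u = 1.75 gives f = -0.6875, negative; keep [1.5, 1.75]
u = 1.625 gives f = -0.171875, negative; keep [1.5, 1.625]
u = 1.5625 gives f = 0.0508, positive; keep [1.5625, 1.625]
u = 1.59375 gives f = -0.0576, negative; keep [1.5625, 1.59375]
u = 1.578125 gives f = -0.0027, negative; keep [1.5625, 1.578125]
u = 1.5703125 gives f = 0.0242, positive; keep [1.5703125, 1.578125]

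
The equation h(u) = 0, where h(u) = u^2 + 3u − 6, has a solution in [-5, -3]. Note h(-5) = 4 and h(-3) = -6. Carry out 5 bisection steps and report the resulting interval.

m = -4, h(m) = -2 (−); new bracket [-5, -4]
m = -4.5, h(m) = 0.75 (+); new bracket [-4.5, -4]
m = -4.25, h(m) = -0.6875 (−); new bracket [-4.5, -4.25]
m = -4.375, h(m) = 0.0156 (+); new bracket [-4.375, -4.25]
m = -4.3125, h(m) = -0.3398 (−); new bracket [-4.375, -4.3125]

[-4.375, -4.3125]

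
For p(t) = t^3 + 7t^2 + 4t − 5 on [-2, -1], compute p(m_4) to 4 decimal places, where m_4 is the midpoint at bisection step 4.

m = -1.5, p(m) = 1.375 (+); new bracket [-1.5, -1]
m = -1.25, p(m) = -1.015625 (−); new bracket [-1.5, -1.25]
m = -1.375, p(m) = 0.134766 (+); new bracket [-1.375, -1.25]
m = -1.3125, p(m) = -0.4524 (−); new bracket [-1.375, -1.3125]

-0.4524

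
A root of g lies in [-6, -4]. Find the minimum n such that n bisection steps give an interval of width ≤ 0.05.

Width after n steps is 2/2^n. Need 2^n ≥ 2/0.05 = 40.
2^5 = 32 < 40 ≤ 2^6 = 64, so n = 6.

6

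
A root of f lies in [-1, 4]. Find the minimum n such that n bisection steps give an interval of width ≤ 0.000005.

Width after n steps is 5/2^n. Need 2^n ≥ 5/0.000005 = 1000000.
2^19 = 524288 < 1000000 ≤ 2^20 = 1048576, so n = 20.

20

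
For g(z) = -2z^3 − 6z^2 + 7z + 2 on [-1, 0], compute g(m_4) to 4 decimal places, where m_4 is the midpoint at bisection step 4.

0.4897

z = -0.5 gives g = -2.75, negative; keep [-0.5, 0]
z = -0.25 gives g = -0.09375, negative; keep [-0.25, 0]
z = -0.125 gives g = 1.035156, positive; keep [-0.25, -0.125]
z = -0.1875 gives g = 0.4897, positive; keep [-0.25, -0.1875]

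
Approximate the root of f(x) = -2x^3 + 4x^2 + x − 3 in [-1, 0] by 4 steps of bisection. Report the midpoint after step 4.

-0.8125

midpoint -0.5: f = -2.25 < 0 → [-1, -0.5]
midpoint -0.75: f = -0.65625 < 0 → [-1, -0.75]
midpoint -0.875: f = 0.527344 > 0 → [-0.875, -0.75]
midpoint -0.8125: f = -0.0991 < 0 → [-0.875, -0.8125]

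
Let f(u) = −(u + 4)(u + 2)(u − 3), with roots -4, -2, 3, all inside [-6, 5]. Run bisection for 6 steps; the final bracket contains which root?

f(-0.5) = 18.375 > 0, so the root lies in [-0.5, 5]
f(2.25) = 19.921875 > 0, so the root lies in [2.25, 5]
f(3.625) = -26.806641 < 0, so the root lies in [2.25, 3.625]
f(2.9375) = 2.1409 > 0, so the root lies in [2.9375, 3.625]
f(3.28125) = -10.8152 < 0, so the root lies in [2.9375, 3.28125]
f(3.109375) = -3.973 < 0, so the root lies in [2.9375, 3.109375]

3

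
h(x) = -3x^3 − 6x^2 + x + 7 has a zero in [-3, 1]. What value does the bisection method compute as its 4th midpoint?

0.75

midpoint -1: h = 3 > 0 → [-1, 1]
midpoint 0: h = 7 > 0 → [0, 1]
midpoint 0.5: h = 5.625 > 0 → [0.5, 1]
midpoint 0.75: h = 3.1094 > 0 → [0.75, 1]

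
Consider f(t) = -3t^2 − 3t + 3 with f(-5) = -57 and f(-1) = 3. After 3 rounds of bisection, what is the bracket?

t = -3 gives f = -15, negative; keep [-3, -1]
t = -2 gives f = -3, negative; keep [-2, -1]
t = -1.5 gives f = 0.75, positive; keep [-2, -1.5]

[-2, -1.5]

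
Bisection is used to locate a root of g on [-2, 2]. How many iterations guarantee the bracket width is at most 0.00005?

17

Width after n steps is 4/2^n. Need 2^n ≥ 4/0.00005 = 80000.
2^16 = 65536 < 80000 ≤ 2^17 = 131072, so n = 17.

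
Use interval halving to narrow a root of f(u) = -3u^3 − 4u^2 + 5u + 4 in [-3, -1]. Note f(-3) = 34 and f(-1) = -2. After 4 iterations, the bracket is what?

[-1.875, -1.75]

u = -2 gives f = 2, positive; keep [-2, -1]
u = -1.5 gives f = -2.375, negative; keep [-2, -1.5]
u = -1.75 gives f = -0.921875, negative; keep [-2, -1.75]
u = -1.875 gives f = 0.3379, positive; keep [-1.875, -1.75]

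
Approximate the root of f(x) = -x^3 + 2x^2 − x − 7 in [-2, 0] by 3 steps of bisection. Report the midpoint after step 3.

-1.25

x = -1 gives f = -3, negative; keep [-2, -1]
x = -1.5 gives f = 2.375, positive; keep [-1.5, -1]
x = -1.25 gives f = -0.671875, negative; keep [-1.5, -1.25]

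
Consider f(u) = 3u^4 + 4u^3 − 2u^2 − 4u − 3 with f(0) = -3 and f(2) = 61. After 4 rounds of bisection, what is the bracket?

midpoint 1: f = -2 < 0 → [1, 2]
midpoint 1.5: f = 15.1875 > 0 → [1, 1.5]
midpoint 1.25: f = 4.011719 > 0 → [1, 1.25]
midpoint 1.125: f = 0.4695 > 0 → [1, 1.125]

[1, 1.125]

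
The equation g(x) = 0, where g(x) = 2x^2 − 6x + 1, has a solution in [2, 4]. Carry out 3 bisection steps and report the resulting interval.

g(3) = 1 > 0, so the root lies in [2, 3]
g(2.5) = -1.5 < 0, so the root lies in [2.5, 3]
g(2.75) = -0.375 < 0, so the root lies in [2.75, 3]

[2.75, 3]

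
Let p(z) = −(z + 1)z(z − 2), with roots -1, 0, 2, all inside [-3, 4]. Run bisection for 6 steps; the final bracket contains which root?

2

m = 0.5, p(m) = 1.125 (+); new bracket [0.5, 4]
m = 2.25, p(m) = -1.828125 (−); new bracket [0.5, 2.25]
m = 1.375, p(m) = 2.041016 (+); new bracket [1.375, 2.25]
m = 1.8125, p(m) = 0.9558 (+); new bracket [1.8125, 2.25]
m = 2.03125, p(m) = -0.1924 (−); new bracket [1.8125, 2.03125]
m = 1.921875, p(m) = 0.4387 (+); new bracket [1.921875, 2.03125]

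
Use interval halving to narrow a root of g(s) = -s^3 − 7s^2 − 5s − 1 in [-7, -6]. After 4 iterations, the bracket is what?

s = -6.5 gives g = 10.375, positive; keep [-6.5, -6]
s = -6.25 gives g = 0.953125, positive; keep [-6.25, -6]
s = -6.125 gives g = -3.201172, negative; keep [-6.25, -6.125]
s = -6.1875 gives g = -1.1692, negative; keep [-6.25, -6.1875]

[-6.25, -6.1875]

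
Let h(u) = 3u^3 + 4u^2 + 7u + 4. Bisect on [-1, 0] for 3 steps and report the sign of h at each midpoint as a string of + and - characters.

m = -0.5, h(m) = 1.125 (+); new bracket [-1, -0.5]
m = -0.75, h(m) = -0.265625 (−); new bracket [-0.75, -0.5]
m = -0.625, h(m) = 0.455078 (+); new bracket [-0.75, -0.625]

+-+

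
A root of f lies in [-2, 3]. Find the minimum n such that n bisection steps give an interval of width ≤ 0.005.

Width after n steps is 5/2^n. Need 2^n ≥ 5/0.005 = 1000.
2^9 = 512 < 1000 ≤ 2^10 = 1024, so n = 10.

10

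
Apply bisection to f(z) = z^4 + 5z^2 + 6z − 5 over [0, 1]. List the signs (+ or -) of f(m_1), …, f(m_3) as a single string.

f(0.5) = -0.6875 < 0, so the root lies in [0.5, 1]
f(0.75) = 2.628906 > 0, so the root lies in [0.5, 0.75]
f(0.625) = 0.855713 > 0, so the root lies in [0.5, 0.625]

-++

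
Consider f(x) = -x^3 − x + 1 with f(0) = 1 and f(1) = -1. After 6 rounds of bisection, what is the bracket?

[0.671875, 0.6875]

x = 0.5 gives f = 0.375, positive; keep [0.5, 1]
x = 0.75 gives f = -0.171875, negative; keep [0.5, 0.75]
x = 0.625 gives f = 0.130859, positive; keep [0.625, 0.75]
x = 0.6875 gives f = -0.0125, negative; keep [0.625, 0.6875]
x = 0.65625 gives f = 0.0611, positive; keep [0.65625, 0.6875]
x = 0.671875 gives f = 0.0248, positive; keep [0.671875, 0.6875]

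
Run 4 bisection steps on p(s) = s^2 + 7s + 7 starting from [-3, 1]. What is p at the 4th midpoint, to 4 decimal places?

m = -1, p(m) = 1 (+); new bracket [-3, -1]
m = -2, p(m) = -3 (−); new bracket [-2, -1]
m = -1.5, p(m) = -1.25 (−); new bracket [-1.5, -1]
m = -1.25, p(m) = -0.1875 (−); new bracket [-1.25, -1]

-0.1875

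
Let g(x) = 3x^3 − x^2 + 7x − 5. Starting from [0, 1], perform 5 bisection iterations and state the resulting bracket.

[0.625, 0.65625]

x = 0.5 gives g = -1.375, negative; keep [0.5, 1]
x = 0.75 gives g = 0.953125, positive; keep [0.5, 0.75]
x = 0.625 gives g = -0.283203, negative; keep [0.625, 0.75]
x = 0.6875 gives g = 0.3147, positive; keep [0.625, 0.6875]
x = 0.65625 gives g = 0.011, positive; keep [0.625, 0.65625]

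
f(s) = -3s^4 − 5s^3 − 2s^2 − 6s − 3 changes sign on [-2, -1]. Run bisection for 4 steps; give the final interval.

f(-1.5) = 3.1875 > 0, so the root lies in [-2, -1.5]
f(-1.75) = 0.035156 > 0, so the root lies in [-2, -1.75]
f(-1.875) = -2.901123 < 0, so the root lies in [-1.875, -1.75]
f(-1.8125) = -1.3003 < 0, so the root lies in [-1.8125, -1.75]

[-1.8125, -1.75]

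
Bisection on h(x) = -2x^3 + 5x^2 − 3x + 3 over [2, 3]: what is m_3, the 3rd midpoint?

2.125

midpoint 2.5: h = -4.5 < 0 → [2, 2.5]
midpoint 2.25: h = -1.21875 < 0 → [2, 2.25]
midpoint 2.125: h = 0.011719 > 0 → [2.125, 2.25]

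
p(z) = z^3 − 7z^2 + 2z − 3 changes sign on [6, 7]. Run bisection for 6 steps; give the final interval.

z = 6.5 gives p = -11.125, negative; keep [6.5, 7]
z = 6.75 gives p = -0.890625, negative; keep [6.75, 7]
z = 6.875 gives p = 4.841797, positive; keep [6.75, 6.875]
z = 6.8125 gives p = 1.9231, positive; keep [6.75, 6.8125]
z = 6.78125 gives p = 0.5032, positive; keep [6.75, 6.78125]
z = 6.765625 gives p = -0.197, negative; keep [6.765625, 6.78125]

[6.765625, 6.78125]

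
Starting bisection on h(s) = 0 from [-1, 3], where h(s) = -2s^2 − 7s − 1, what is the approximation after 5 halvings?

midpoint 1: h = -10 < 0 → [-1, 1]
midpoint 0: h = -1 < 0 → [-1, 0]
midpoint -0.5: h = 2 > 0 → [-0.5, 0]
midpoint -0.25: h = 0.625 > 0 → [-0.25, 0]
midpoint -0.125: h = -0.1562 < 0 → [-0.25, -0.125]

-0.125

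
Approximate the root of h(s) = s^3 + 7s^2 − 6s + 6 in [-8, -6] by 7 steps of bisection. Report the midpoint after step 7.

-7.859375

s = -7 gives h = 48, positive; keep [-8, -7]
s = -7.5 gives h = 22.875, positive; keep [-8, -7.5]
s = -7.75 gives h = 7.453125, positive; keep [-8, -7.75]
s = -7.875 gives h = -1.0137, negative; keep [-7.875, -7.75]
s = -7.8125 gives h = 3.2839, positive; keep [-7.875, -7.8125]
s = -7.84375 gives h = 1.1513, positive; keep [-7.875, -7.84375]
s = -7.859375 gives h = 0.0728, positive; keep [-7.875, -7.859375]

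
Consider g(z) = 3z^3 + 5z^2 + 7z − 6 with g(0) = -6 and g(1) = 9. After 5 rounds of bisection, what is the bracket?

[0.53125, 0.5625]

midpoint 0.5: g = -0.875 < 0 → [0.5, 1]
midpoint 0.75: g = 3.328125 > 0 → [0.5, 0.75]
midpoint 0.625: g = 1.060547 > 0 → [0.5, 0.625]
midpoint 0.5625: g = 0.0535 > 0 → [0.5, 0.5625]
midpoint 0.53125: g = -0.4203 < 0 → [0.53125, 0.5625]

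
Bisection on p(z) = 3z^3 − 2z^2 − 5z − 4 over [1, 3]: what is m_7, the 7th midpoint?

midpoint 2: p = 2 > 0 → [1, 2]
midpoint 1.5: p = -5.875 < 0 → [1.5, 2]
midpoint 1.75: p = -2.796875 < 0 → [1.75, 2]
midpoint 1.875: p = -0.6309 < 0 → [1.875, 2]
midpoint 1.9375: p = 0.6243 > 0 → [1.875, 1.9375]
midpoint 1.90625: p = -0.0181 < 0 → [1.90625, 1.9375]
midpoint 1.921875: p = 0.2994 > 0 → [1.90625, 1.921875]

1.921875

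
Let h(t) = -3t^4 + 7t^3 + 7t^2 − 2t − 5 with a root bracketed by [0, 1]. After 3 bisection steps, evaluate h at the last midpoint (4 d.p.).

m = 0.5, h(m) = -3.5625 (−); new bracket [0.5, 1]
m = 0.75, h(m) = -0.558594 (−); new bracket [0.75, 1]
m = 0.875, h(m) = 1.540283 (+); new bracket [0.75, 0.875]

1.5403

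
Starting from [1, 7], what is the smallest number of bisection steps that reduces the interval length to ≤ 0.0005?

14

Width after n steps is 6/2^n. Need 2^n ≥ 6/0.0005 = 12000.
2^13 = 8192 < 12000 ≤ 2^14 = 16384, so n = 14.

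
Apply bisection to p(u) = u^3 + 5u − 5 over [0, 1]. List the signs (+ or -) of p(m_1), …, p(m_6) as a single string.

m = 0.5, p(m) = -2.375 (−); new bracket [0.5, 1]
m = 0.75, p(m) = -0.828125 (−); new bracket [0.75, 1]
m = 0.875, p(m) = 0.044922 (+); new bracket [0.75, 0.875]
m = 0.8125, p(m) = -0.4011 (−); new bracket [0.8125, 0.875]
m = 0.84375, p(m) = -0.1806 (−); new bracket [0.84375, 0.875]
m = 0.859375, p(m) = -0.0685 (−); new bracket [0.859375, 0.875]

--+---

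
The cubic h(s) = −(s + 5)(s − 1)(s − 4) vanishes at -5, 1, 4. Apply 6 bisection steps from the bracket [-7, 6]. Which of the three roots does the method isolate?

m = -0.5, h(m) = -30.375 (−); new bracket [-7, -0.5]
m = -3.75, h(m) = -46.015625 (−); new bracket [-7, -3.75]
m = -5.375, h(m) = 22.412109 (+); new bracket [-5.375, -3.75]
m = -4.5625, h(m) = -20.8376 (−); new bracket [-5.375, -4.5625]
m = -4.96875, h(m) = -1.6729 (−); new bracket [-5.375, -4.96875]
m = -5.171875, h(m) = 9.7294 (+); new bracket [-5.171875, -4.96875]

-5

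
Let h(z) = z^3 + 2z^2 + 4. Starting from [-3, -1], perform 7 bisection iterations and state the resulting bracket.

h(-2) = 4 > 0, so the root lies in [-3, -2]
h(-2.5) = 0.875 > 0, so the root lies in [-3, -2.5]
h(-2.75) = -1.671875 < 0, so the root lies in [-2.75, -2.5]
h(-2.625) = -0.3066 < 0, so the root lies in [-2.625, -2.5]
h(-2.5625) = 0.3064 > 0, so the root lies in [-2.625, -2.5625]
h(-2.59375) = 0.0055 > 0, so the root lies in [-2.625, -2.59375]
h(-2.609375) = -0.1491 < 0, so the root lies in [-2.609375, -2.59375]

[-2.609375, -2.59375]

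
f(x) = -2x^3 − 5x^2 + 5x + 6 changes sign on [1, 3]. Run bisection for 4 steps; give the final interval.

[1.25, 1.375]

m = 2, f(m) = -20 (−); new bracket [1, 2]
m = 1.5, f(m) = -4.5 (−); new bracket [1, 1.5]
m = 1.25, f(m) = 0.53125 (+); new bracket [1.25, 1.5]
m = 1.375, f(m) = -1.7773 (−); new bracket [1.25, 1.375]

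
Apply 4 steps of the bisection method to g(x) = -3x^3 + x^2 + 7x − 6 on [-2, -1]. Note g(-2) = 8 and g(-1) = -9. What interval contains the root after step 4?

m = -1.5, g(m) = -4.125 (−); new bracket [-2, -1.5]
m = -1.75, g(m) = 0.890625 (+); new bracket [-1.75, -1.5]
m = -1.625, g(m) = -1.861328 (−); new bracket [-1.75, -1.625]
m = -1.6875, g(m) = -0.5486 (−); new bracket [-1.75, -1.6875]

[-1.75, -1.6875]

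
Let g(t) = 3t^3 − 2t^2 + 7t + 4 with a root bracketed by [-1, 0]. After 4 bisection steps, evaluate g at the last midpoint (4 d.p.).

0.3035

g(-0.5) = -0.375 < 0, so the root lies in [-0.5, 0]
g(-0.25) = 2.078125 > 0, so the root lies in [-0.5, -0.25]
g(-0.375) = 0.935547 > 0, so the root lies in [-0.5, -0.375]
g(-0.4375) = 0.3035 > 0, so the root lies in [-0.5, -0.4375]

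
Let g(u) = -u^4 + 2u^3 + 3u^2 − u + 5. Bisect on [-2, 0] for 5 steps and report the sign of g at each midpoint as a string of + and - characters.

++--+

m = -1, g(m) = 6 (+); new bracket [-2, -1]
m = -1.5, g(m) = 1.4375 (+); new bracket [-2, -1.5]
m = -1.75, g(m) = -4.160156 (−); new bracket [-1.75, -1.5]
m = -1.625, g(m) = -1.0081 (−); new bracket [-1.625, -1.5]
m = -1.5625, g(m) = 0.2969 (+); new bracket [-1.625, -1.5625]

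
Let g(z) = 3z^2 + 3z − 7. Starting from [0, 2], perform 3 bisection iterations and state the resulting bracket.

[1, 1.25]

midpoint 1: g = -1 < 0 → [1, 2]
midpoint 1.5: g = 4.25 > 0 → [1, 1.5]
midpoint 1.25: g = 1.4375 > 0 → [1, 1.25]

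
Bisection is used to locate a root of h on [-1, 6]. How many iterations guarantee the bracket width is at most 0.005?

Width after n steps is 7/2^n. Need 2^n ≥ 7/0.005 = 1400.
2^10 = 1024 < 1400 ≤ 2^11 = 2048, so n = 11.

11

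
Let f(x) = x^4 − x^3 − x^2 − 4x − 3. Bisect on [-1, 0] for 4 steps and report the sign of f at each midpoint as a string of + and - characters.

x = -0.5 gives f = -1.0625, negative; keep [-1, -0.5]
x = -0.75 gives f = 0.175781, positive; keep [-0.75, -0.5]
x = -0.625 gives f = -0.493896, negative; keep [-0.75, -0.625]
x = -0.6875 gives f = -0.1743, negative; keep [-0.75, -0.6875]

-+--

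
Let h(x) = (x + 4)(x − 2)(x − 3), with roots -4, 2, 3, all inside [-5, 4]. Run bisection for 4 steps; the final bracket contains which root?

-4

midpoint -0.5: h = 30.625 > 0 → [-5, -0.5]
midpoint -2.75: h = 34.140625 > 0 → [-5, -2.75]
midpoint -3.875: h = 5.048828 > 0 → [-5, -3.875]
midpoint -4.4375: h = -20.947 < 0 → [-4.4375, -3.875]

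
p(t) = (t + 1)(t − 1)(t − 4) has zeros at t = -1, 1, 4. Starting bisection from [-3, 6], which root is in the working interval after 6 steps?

4

midpoint 1.5: p = -3.125 < 0 → [1.5, 6]
midpoint 3.75: p = -3.265625 < 0 → [3.75, 6]
midpoint 4.875: p = 19.919922 > 0 → [3.75, 4.875]
midpoint 4.3125: p = 5.4993 > 0 → [3.75, 4.3125]
midpoint 4.03125: p = 0.4766 > 0 → [3.75, 4.03125]
midpoint 3.890625: p = -1.5462 < 0 → [3.890625, 4.03125]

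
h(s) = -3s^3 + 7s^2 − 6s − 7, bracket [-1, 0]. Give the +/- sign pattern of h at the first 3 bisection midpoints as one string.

-++

midpoint -0.5: h = -1.875 < 0 → [-1, -0.5]
midpoint -0.75: h = 2.703125 > 0 → [-0.75, -0.5]
midpoint -0.625: h = 0.216797 > 0 → [-0.625, -0.5]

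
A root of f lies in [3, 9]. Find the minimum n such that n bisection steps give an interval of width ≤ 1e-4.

Width after n steps is 6/2^n. Need 2^n ≥ 6/1e-4 = 60000.
2^15 = 32768 < 60000 ≤ 2^16 = 65536, so n = 16.

16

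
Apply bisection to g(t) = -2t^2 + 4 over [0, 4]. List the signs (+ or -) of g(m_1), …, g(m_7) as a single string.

g(2) = -4 < 0, so the root lies in [0, 2]
g(1) = 2 > 0, so the root lies in [1, 2]
g(1.5) = -0.5 < 0, so the root lies in [1, 1.5]
g(1.25) = 0.875 > 0, so the root lies in [1.25, 1.5]
g(1.375) = 0.2188 > 0, so the root lies in [1.375, 1.5]
g(1.4375) = -0.1328 < 0, so the root lies in [1.375, 1.4375]
g(1.40625) = 0.0449 > 0, so the root lies in [1.40625, 1.4375]

-+-++-+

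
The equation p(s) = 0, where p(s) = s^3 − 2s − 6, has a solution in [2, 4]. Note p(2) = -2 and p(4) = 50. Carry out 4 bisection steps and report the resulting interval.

[2.125, 2.25]

m = 3, p(m) = 15 (+); new bracket [2, 3]
m = 2.5, p(m) = 4.625 (+); new bracket [2, 2.5]
m = 2.25, p(m) = 0.890625 (+); new bracket [2, 2.25]
m = 2.125, p(m) = -0.6543 (−); new bracket [2.125, 2.25]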